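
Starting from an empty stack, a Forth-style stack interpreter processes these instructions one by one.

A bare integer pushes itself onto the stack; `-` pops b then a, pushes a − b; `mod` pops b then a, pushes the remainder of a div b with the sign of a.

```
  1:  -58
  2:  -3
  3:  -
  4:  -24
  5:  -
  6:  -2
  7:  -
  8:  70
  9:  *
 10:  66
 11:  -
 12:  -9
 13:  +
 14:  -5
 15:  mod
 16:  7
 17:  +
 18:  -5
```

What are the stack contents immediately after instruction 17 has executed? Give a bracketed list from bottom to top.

-58 -> [-58]
-3  -> [-58, -3]
-   -> [-55]
-24 -> [-55, -24]
-   -> [-31]
-2  -> [-31, -2]
-   -> [-29]
70  -> [-29, 70]
*   -> [-2030]
66  -> [-2030, 66]
-   -> [-2096]
-9  -> [-2096, -9]
+   -> [-2105]
-5  -> [-2105, -5]
mod -> [0]
7   -> [0, 7]
+   -> [7]

[7]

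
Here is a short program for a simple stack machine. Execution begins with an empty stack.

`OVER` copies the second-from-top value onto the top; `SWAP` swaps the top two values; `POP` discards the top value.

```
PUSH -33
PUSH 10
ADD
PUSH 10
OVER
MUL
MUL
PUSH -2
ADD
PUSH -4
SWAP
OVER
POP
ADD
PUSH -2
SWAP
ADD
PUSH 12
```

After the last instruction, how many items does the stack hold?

PUSH -33 : -33
PUSH 10  : -33 10
ADD      : -23
PUSH 10  : -23 10
OVER     : -23 10 -23
MUL      : -23 -230
MUL      : 5290
PUSH -2  : 5290 -2
ADD      : 5288
PUSH -4  : 5288 -4
SWAP     : -4 5288
OVER     : -4 5288 -4
POP      : -4 5288
ADD      : 5284
PUSH -2  : 5284 -2
SWAP     : -2 5284
ADD      : 5282
PUSH 12  : 5282 12

2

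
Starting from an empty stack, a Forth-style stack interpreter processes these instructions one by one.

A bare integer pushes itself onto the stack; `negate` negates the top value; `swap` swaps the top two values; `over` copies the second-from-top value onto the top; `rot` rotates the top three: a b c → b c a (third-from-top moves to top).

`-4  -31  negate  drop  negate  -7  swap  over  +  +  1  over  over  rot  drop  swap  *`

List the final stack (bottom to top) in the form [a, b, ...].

[-10, -10]

-4     → -4
-31    → -4 -31
negate → -4 31
drop   → -4
negate → 4
-7     → 4 -7
swap   → -7 4
over   → -7 4 -7
+      → -7 -3
+      → -10
1      → -10 1
over   → -10 1 -10
over   → -10 1 -10 1
rot    → -10 -10 1 1
drop   → -10 -10 1
swap   → -10 1 -10
*      → -10 -10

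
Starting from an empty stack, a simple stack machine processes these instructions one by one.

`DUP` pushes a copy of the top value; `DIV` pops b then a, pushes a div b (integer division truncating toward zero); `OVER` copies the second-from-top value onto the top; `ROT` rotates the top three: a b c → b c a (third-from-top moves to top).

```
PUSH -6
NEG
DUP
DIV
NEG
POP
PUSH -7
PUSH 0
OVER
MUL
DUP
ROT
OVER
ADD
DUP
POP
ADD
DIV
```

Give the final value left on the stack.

0

PUSH -6 -> -6
NEG     -> 6
DUP     -> 6 6
DIV     -> 1
NEG     -> -1
POP     -> (empty)
PUSH -7 -> -7
PUSH 0  -> -7 0
OVER    -> -7 0 -7
MUL     -> -7 0
DUP     -> -7 0 0
ROT     -> 0 0 -7
OVER    -> 0 0 -7 0
ADD     -> 0 0 -7
DUP     -> 0 0 -7 -7
POP     -> 0 0 -7
ADD     -> 0 -7
DIV     -> 0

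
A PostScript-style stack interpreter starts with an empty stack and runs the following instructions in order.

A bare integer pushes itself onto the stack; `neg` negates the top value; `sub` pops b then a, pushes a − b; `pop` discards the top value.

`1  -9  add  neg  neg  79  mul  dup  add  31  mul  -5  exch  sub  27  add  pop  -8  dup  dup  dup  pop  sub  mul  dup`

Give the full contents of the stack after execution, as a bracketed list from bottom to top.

1    -> [1]
-9   -> [1, -9]
add  -> [-8]
neg  -> [8]
neg  -> [-8]
79   -> [-8, 79]
mul  -> [-632]
dup  -> [-632, -632]
add  -> [-1264]
31   -> [-1264, 31]
mul  -> [-39184]
-5   -> [-39184, -5]
exch -> [-5, -39184]
sub  -> [39179]
27   -> [39179, 27]
add  -> [39206]
pop  -> []
-8   -> [-8]
dup  -> [-8, -8]
dup  -> [-8, -8, -8]
dup  -> [-8, -8, -8, -8]
pop  -> [-8, -8, -8]
sub  -> [-8, 0]
mul  -> [0]
dup  -> [0, 0]

[0, 0]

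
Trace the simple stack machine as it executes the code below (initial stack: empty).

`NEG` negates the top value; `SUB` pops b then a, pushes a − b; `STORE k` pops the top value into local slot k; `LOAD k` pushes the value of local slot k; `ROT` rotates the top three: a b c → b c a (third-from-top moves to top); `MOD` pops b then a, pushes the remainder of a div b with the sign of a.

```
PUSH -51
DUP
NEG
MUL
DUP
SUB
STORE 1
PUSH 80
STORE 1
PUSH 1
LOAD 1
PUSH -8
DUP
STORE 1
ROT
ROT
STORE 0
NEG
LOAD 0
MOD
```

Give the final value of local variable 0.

80

PUSH -51 : [-51]
DUP      : [-51, -51]
NEG      : [-51, 51]
MUL      : [-2601]
DUP      : [-2601, -2601]
SUB      : [0]
STORE 1  : []
PUSH 80  : [80]
STORE 1  : []
PUSH 1   : [1]
LOAD 1   : [1, 80]
PUSH -8  : [1, 80, -8]
DUP      : [1, 80, -8, -8]
STORE 1  : [1, 80, -8]
ROT      : [80, -8, 1]
ROT      : [-8, 1, 80]
STORE 0  : [-8, 1]
NEG      : [-8, -1]
LOAD 0   : [-8, -1, 80]
MOD      : [-8, -1]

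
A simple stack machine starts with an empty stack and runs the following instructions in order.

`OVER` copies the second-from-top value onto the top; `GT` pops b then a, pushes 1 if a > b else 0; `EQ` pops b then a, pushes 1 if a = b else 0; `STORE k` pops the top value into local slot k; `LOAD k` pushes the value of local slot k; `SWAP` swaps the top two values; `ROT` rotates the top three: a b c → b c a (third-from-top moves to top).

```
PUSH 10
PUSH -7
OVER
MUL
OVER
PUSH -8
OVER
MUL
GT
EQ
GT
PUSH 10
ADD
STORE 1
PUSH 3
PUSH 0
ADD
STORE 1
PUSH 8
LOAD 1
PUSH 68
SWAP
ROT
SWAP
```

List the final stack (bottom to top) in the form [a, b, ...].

PUSH 10 : [10]
PUSH -7 : [10, -7]
OVER    : [10, -7, 10]
MUL     : [10, -70]
OVER    : [10, -70, 10]
PUSH -8 : [10, -70, 10, -8]
OVER    : [10, -70, 10, -8, 10]
MUL     : [10, -70, 10, -80]
GT      : [10, -70, 1]
EQ      : [10, 0]
GT      : [1]
PUSH 10 : [1, 10]
ADD     : [11]
STORE 1 : []
PUSH 3  : [3]
PUSH 0  : [3, 0]
ADD     : [3]
STORE 1 : []
PUSH 8  : [8]
LOAD 1  : [8, 3]
PUSH 68 : [8, 3, 68]
SWAP    : [8, 68, 3]
ROT     : [68, 3, 8]
SWAP    : [68, 8, 3]

[68, 8, 3]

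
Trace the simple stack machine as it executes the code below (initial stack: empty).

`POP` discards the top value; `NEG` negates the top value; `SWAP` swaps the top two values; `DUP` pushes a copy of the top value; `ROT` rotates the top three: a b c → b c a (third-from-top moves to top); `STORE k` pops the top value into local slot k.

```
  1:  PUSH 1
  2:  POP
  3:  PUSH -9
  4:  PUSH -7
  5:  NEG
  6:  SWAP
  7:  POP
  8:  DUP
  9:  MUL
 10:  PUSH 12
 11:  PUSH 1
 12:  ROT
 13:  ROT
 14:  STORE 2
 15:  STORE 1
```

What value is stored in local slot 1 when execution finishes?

PUSH 1  -> 1
POP     -> (empty)
PUSH -9 -> -9
PUSH -7 -> -9 -7
NEG     -> -9 7
SWAP    -> 7 -9
POP     -> 7
DUP     -> 7 7
MUL     -> 49
PUSH 12 -> 49 12
PUSH 1  -> 49 12 1
ROT     -> 12 1 49
ROT     -> 1 49 12
STORE 2 -> 1 49
STORE 1 -> 1

49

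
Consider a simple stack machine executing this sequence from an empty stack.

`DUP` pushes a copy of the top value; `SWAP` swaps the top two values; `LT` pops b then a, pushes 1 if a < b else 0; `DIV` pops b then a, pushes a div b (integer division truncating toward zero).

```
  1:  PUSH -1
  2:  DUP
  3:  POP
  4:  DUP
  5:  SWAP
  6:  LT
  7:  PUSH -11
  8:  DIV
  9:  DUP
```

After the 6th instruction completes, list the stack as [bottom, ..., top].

PUSH -1 -> [-1]
DUP     -> [-1, -1]
POP     -> [-1]
DUP     -> [-1, -1]
SWAP    -> [-1, -1]
LT      -> [0]

[0]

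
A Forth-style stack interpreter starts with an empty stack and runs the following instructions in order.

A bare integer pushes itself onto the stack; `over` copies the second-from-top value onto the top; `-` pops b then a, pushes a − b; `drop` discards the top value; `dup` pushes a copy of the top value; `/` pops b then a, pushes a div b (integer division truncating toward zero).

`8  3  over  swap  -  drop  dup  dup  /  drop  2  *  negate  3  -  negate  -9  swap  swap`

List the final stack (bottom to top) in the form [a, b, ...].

[19, -9]

8       8
3       8 3
over    8 3 8
swap    8 8 3
-       8 5
drop    8
dup     8 8
dup     8 8 8
/       8 1
drop    8
2       8 2
*       16
negate  -16
3       -16 3
-       -19
negate  19
-9      19 -9
swap    -9 19
swap    19 -9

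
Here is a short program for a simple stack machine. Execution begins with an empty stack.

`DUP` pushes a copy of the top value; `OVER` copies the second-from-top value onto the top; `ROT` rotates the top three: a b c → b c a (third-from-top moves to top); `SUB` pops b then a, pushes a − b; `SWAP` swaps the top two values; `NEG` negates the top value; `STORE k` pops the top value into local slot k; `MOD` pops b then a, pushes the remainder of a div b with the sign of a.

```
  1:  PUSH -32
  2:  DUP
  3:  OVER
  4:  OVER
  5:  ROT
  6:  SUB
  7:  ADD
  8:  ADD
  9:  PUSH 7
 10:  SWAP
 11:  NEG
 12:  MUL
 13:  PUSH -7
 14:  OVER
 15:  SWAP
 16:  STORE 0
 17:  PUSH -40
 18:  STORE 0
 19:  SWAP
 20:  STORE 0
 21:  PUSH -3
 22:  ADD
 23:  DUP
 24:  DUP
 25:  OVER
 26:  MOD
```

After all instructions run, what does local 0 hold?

448

PUSH -32 : [-32]
DUP      : [-32, -32]
OVER     : [-32, -32, -32]
OVER     : [-32, -32, -32, -32]
ROT      : [-32, -32, -32, -32]
SUB      : [-32, -32, 0]
ADD      : [-32, -32]
ADD      : [-64]
PUSH 7   : [-64, 7]
SWAP     : [7, -64]
NEG      : [7, 64]
MUL      : [448]
PUSH -7  : [448, -7]
OVER     : [448, -7, 448]
SWAP     : [448, 448, -7]
STORE 0  : [448, 448]
PUSH -40 : [448, 448, -40]
STORE 0  : [448, 448]
SWAP     : [448, 448]
STORE 0  : [448]
PUSH -3  : [448, -3]
ADD      : [445]
DUP      : [445, 445]
DUP      : [445, 445, 445]
OVER     : [445, 445, 445, 445]
MOD      : [445, 445, 0]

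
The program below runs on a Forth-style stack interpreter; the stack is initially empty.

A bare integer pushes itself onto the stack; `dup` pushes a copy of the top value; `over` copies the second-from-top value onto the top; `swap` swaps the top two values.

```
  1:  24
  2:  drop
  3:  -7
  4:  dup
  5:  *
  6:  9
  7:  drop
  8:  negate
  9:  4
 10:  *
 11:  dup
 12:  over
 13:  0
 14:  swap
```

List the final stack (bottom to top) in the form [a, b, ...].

24     → 24
drop   → (empty)
-7     → -7
dup    → -7 -7
*      → 49
9      → 49 9
drop   → 49
negate → -49
4      → -49 4
*      → -196
dup    → -196 -196
over   → -196 -196 -196
0      → -196 -196 -196 0
swap   → -196 -196 0 -196

[-196, -196, 0, -196]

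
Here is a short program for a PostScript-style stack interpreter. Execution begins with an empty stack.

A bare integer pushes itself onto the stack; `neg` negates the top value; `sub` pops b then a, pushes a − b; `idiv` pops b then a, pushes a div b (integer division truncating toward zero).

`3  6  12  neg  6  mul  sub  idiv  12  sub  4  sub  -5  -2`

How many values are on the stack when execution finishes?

3    -> [3]
6    -> [3, 6]
12   -> [3, 6, 12]
neg  -> [3, 6, -12]
6    -> [3, 6, -12, 6]
mul  -> [3, 6, -72]
sub  -> [3, 78]
idiv -> [0]
12   -> [0, 12]
sub  -> [-12]
4    -> [-12, 4]
sub  -> [-16]
-5   -> [-16, -5]
-2   -> [-16, -5, -2]

3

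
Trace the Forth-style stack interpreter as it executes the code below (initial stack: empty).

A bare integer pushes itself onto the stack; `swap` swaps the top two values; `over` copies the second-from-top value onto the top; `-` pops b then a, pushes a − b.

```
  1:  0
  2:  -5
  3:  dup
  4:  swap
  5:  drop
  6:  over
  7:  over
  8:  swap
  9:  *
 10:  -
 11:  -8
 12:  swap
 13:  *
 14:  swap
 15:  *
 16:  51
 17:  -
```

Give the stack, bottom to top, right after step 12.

0    : [0]
-5   : [0, -5]
dup  : [0, -5, -5]
swap : [0, -5, -5]
drop : [0, -5]
over : [0, -5, 0]
over : [0, -5, 0, -5]
swap : [0, -5, -5, 0]
*    : [0, -5, 0]
-    : [0, -5]
-8   : [0, -5, -8]
swap : [0, -8, -5]

[0, -8, -5]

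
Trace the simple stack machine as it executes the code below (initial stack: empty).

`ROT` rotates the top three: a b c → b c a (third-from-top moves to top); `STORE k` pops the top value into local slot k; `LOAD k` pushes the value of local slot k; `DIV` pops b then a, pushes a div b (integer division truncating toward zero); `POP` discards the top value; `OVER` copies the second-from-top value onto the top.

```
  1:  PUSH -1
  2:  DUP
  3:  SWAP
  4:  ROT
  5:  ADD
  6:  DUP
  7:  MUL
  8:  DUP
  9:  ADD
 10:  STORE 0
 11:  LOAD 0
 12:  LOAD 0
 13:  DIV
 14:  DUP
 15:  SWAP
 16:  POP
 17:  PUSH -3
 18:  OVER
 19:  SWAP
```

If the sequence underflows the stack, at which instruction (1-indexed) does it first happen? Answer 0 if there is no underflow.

PUSH -1 → [-1]
DUP     → [-1, -1]
SWAP    → [-1, -1]
ROT  — needs 3 operands, stack has 2 → underflow

4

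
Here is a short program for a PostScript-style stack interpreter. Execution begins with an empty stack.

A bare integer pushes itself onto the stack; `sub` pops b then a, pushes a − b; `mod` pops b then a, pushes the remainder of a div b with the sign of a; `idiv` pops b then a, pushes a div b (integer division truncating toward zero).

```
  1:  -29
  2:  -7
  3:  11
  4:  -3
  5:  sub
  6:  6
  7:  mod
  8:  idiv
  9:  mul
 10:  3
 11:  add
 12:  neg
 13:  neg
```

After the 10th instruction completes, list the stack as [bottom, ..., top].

-29   [-29]
-7    [-29, -7]
11    [-29, -7, 11]
-3    [-29, -7, 11, -3]
sub   [-29, -7, 14]
6     [-29, -7, 14, 6]
mod   [-29, -7, 2]
idiv  [-29, -3]
mul   [87]
3     [87, 3]

[87, 3]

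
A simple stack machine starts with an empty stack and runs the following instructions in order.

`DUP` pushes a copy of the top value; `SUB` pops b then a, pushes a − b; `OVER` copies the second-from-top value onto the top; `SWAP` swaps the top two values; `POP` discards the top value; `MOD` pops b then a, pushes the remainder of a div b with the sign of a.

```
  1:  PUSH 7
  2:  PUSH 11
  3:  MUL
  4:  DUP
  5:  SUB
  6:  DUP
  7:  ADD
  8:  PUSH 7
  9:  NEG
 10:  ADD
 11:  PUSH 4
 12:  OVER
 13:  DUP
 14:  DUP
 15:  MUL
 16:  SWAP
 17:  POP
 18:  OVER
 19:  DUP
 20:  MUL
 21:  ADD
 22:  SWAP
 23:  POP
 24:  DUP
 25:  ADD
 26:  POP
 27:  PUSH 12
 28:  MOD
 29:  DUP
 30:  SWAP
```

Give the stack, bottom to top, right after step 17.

[-7, 4, 49]

PUSH 7   7
PUSH 11  7 11
MUL      77
DUP      77 77
SUB      0
DUP      0 0
ADD      0
PUSH 7   0 7
NEG      0 -7
ADD      -7
PUSH 4   -7 4
OVER     -7 4 -7
DUP      -7 4 -7 -7
DUP      -7 4 -7 -7 -7
MUL      -7 4 -7 49
SWAP     -7 4 49 -7
POP      -7 4 49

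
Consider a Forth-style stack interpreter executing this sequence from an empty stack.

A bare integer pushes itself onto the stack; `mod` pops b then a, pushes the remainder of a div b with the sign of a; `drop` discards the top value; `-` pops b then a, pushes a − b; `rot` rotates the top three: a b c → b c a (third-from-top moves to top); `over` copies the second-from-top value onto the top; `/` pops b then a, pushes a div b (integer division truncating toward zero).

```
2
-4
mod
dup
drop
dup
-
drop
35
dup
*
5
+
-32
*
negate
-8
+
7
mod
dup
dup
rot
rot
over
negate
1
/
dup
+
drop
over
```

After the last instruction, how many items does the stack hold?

2      : [2]
-4     : [2, -4]
mod    : [2]
dup    : [2, 2]
drop   : [2]
dup    : [2, 2]
-      : [0]
drop   : []
35     : [35]
dup    : [35, 35]
*      : [1225]
5      : [1225, 5]
+      : [1230]
-32    : [1230, -32]
*      : [-39360]
negate : [39360]
-8     : [39360, -8]
+      : [39352]
7      : [39352, 7]
mod    : [5]
dup    : [5, 5]
dup    : [5, 5, 5]
rot    : [5, 5, 5]
rot    : [5, 5, 5]
over   : [5, 5, 5, 5]
negate : [5, 5, 5, -5]
1      : [5, 5, 5, -5, 1]
/      : [5, 5, 5, -5]
dup    : [5, 5, 5, -5, -5]
+      : [5, 5, 5, -10]
drop   : [5, 5, 5]
over   : [5, 5, 5, 5]

4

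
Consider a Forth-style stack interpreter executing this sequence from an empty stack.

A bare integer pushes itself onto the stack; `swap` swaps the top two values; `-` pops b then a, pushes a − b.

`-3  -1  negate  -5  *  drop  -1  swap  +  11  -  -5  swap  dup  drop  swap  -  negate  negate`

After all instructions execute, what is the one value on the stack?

-10

-3     : -3
-1     : -3 -1
negate : -3 1
-5     : -3 1 -5
*      : -3 -5
drop   : -3
-1     : -3 -1
swap   : -1 -3
+      : -4
11     : -4 11
-      : -15
-5     : -15 -5
swap   : -5 -15
dup    : -5 -15 -15
drop   : -5 -15
swap   : -15 -5
-      : -10
negate : 10
negate : -10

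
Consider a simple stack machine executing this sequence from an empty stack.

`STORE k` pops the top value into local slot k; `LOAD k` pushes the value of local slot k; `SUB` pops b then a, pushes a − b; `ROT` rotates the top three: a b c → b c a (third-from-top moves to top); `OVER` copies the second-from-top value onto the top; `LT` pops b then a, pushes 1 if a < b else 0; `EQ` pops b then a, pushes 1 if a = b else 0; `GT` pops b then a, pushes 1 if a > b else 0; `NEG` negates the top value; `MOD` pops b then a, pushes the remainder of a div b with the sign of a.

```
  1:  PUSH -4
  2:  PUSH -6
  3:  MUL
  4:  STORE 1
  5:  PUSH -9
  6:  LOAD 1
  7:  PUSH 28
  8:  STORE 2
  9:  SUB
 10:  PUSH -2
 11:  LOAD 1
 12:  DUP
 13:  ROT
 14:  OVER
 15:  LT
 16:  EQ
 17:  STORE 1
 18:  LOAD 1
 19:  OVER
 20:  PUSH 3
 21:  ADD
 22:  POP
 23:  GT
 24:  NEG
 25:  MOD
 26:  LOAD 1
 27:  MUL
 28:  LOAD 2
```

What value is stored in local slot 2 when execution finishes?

PUSH -4 → [-4]
PUSH -6 → [-4, -6]
MUL     → [24]
STORE 1 → []
PUSH -9 → [-9]
LOAD 1  → [-9, 24]
PUSH 28 → [-9, 24, 28]
STORE 2 → [-9, 24]
SUB     → [-33]
PUSH -2 → [-33, -2]
LOAD 1  → [-33, -2, 24]
DUP     → [-33, -2, 24, 24]
ROT     → [-33, 24, 24, -2]
OVER    → [-33, 24, 24, -2, 24]
LT      → [-33, 24, 24, 1]
EQ      → [-33, 24, 0]
STORE 1 → [-33, 24]
LOAD 1  → [-33, 24, 0]
OVER    → [-33, 24, 0, 24]
PUSH 3  → [-33, 24, 0, 24, 3]
ADD     → [-33, 24, 0, 27]
POP     → [-33, 24, 0]
GT      → [-33, 1]
NEG     → [-33, -1]
MOD     → [0]
LOAD 1  → [0, 0]
MUL     → [0]
LOAD 2  → [0, 28]

28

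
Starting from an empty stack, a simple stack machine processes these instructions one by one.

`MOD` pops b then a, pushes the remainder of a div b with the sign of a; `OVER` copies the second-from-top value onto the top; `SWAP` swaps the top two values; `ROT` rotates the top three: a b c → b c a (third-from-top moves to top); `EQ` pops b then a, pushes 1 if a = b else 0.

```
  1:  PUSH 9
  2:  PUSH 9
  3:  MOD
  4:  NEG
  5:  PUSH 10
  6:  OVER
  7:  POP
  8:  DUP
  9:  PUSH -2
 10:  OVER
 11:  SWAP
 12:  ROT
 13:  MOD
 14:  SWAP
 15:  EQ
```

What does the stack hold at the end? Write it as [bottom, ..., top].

[0, 10, 0]

PUSH 9   9
PUSH 9   9 9
MOD      0
NEG      0
PUSH 10  0 10
OVER     0 10 0
POP      0 10
DUP      0 10 10
PUSH -2  0 10 10 -2
OVER     0 10 10 -2 10
SWAP     0 10 10 10 -2
ROT      0 10 10 -2 10
MOD      0 10 10 -2
SWAP     0 10 -2 10
EQ       0 10 0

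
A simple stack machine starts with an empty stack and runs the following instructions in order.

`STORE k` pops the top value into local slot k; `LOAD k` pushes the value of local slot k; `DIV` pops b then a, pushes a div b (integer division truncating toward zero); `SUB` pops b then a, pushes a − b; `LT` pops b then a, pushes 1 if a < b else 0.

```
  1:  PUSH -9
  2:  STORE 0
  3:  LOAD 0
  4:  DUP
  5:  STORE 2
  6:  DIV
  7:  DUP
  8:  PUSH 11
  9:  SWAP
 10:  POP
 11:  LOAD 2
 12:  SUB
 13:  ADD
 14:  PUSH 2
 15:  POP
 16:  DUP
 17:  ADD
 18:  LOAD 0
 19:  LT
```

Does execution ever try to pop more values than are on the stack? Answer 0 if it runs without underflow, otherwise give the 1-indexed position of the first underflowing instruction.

PUSH -9 : [-9]
STORE 0 : []
LOAD 0  : [-9]
DUP     : [-9, -9]
STORE 2 : [-9]
DIV  — needs 2 operands, stack has 1 → underflow

6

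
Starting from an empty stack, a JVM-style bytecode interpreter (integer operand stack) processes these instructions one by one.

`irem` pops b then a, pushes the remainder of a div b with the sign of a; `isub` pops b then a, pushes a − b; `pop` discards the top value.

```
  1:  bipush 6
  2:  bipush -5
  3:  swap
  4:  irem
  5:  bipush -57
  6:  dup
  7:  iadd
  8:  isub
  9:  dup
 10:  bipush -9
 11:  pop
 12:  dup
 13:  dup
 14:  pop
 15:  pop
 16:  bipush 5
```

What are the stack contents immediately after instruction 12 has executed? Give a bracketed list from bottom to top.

bipush 6   -> [6]
bipush -5  -> [6, -5]
swap       -> [-5, 6]
irem       -> [-5]
bipush -57 -> [-5, -57]
dup        -> [-5, -57, -57]
iadd       -> [-5, -114]
isub       -> [109]
dup        -> [109, 109]
bipush -9  -> [109, 109, -9]
pop        -> [109, 109]
dup        -> [109, 109, 109]

[109, 109, 109]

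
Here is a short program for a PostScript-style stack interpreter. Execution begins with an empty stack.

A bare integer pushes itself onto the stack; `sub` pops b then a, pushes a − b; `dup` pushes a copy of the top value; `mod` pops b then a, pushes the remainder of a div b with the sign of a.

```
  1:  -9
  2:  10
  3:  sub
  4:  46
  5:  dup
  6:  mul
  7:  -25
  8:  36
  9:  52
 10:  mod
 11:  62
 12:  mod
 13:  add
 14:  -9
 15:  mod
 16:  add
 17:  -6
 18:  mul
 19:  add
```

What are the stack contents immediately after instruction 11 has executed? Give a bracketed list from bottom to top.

-9   -9
10   -9 10
sub  -19
46   -19 46
dup  -19 46 46
mul  -19 2116
-25  -19 2116 -25
36   -19 2116 -25 36
52   -19 2116 -25 36 52
mod  -19 2116 -25 36
62   -19 2116 -25 36 62

[-19, 2116, -25, 36, 62]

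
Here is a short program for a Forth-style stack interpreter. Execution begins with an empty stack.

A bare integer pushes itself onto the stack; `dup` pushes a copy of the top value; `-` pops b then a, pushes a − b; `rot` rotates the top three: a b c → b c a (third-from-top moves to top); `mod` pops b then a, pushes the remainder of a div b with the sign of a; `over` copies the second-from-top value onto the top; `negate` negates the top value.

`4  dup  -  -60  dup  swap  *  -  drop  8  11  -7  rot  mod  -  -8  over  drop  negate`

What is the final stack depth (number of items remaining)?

4       [4]
dup     [4, 4]
-       [0]
-60     [0, -60]
dup     [0, -60, -60]
swap    [0, -60, -60]
*       [0, 3600]
-       [-3600]
drop    []
8       [8]
11      [8, 11]
-7      [8, 11, -7]
rot     [11, -7, 8]
mod     [11, -7]
-       [18]
-8      [18, -8]
over    [18, -8, 18]
drop    [18, -8]
negate  [18, 8]

2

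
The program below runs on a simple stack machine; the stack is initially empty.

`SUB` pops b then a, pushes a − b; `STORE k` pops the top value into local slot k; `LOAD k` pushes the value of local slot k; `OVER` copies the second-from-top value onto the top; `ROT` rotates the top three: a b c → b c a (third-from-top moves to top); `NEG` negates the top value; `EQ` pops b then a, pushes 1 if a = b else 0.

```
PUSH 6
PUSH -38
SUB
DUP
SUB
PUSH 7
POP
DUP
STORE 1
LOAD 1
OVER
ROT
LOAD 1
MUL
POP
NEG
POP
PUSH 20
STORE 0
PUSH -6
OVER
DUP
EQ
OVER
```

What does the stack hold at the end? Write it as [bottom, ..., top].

PUSH 6    [6]
PUSH -38  [6, -38]
SUB       [44]
DUP       [44, 44]
SUB       [0]
PUSH 7    [0, 7]
POP       [0]
DUP       [0, 0]
STORE 1   [0]
LOAD 1    [0, 0]
OVER      [0, 0, 0]
ROT       [0, 0, 0]
LOAD 1    [0, 0, 0, 0]
MUL       [0, 0, 0]
POP       [0, 0]
NEG       [0, 0]
POP       [0]
PUSH 20   [0, 20]
STORE 0   [0]
PUSH -6   [0, -6]
OVER      [0, -6, 0]
DUP       [0, -6, 0, 0]
EQ        [0, -6, 1]
OVER      [0, -6, 1, -6]

[0, -6, 1, -6]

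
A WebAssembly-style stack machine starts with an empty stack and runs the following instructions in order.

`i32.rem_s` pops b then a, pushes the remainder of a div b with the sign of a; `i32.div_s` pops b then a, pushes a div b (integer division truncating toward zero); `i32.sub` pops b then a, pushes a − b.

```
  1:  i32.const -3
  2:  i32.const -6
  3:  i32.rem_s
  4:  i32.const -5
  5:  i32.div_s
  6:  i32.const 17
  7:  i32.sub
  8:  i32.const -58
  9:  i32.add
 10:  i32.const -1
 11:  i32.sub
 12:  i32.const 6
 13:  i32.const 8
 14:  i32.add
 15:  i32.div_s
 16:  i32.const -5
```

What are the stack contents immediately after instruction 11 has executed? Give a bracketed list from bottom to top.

i32.const -3  : [-3]
i32.const -6  : [-3, -6]
i32.rem_s     : [-3]
i32.const -5  : [-3, -5]
i32.div_s     : [0]
i32.const 17  : [0, 17]
i32.sub       : [-17]
i32.const -58 : [-17, -58]
i32.add       : [-75]
i32.const -1  : [-75, -1]
i32.sub       : [-74]

[-74]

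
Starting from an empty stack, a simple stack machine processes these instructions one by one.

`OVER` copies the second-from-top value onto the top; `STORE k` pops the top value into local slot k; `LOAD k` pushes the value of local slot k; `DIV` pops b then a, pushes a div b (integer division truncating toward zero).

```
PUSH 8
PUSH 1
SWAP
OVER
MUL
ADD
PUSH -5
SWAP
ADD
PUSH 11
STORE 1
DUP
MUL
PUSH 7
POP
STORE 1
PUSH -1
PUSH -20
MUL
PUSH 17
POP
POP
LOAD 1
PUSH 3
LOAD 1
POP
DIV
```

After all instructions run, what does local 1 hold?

PUSH 8   -> [8]
PUSH 1   -> [8, 1]
SWAP     -> [1, 8]
OVER     -> [1, 8, 1]
MUL      -> [1, 8]
ADD      -> [9]
PUSH -5  -> [9, -5]
SWAP     -> [-5, 9]
ADD      -> [4]
PUSH 11  -> [4, 11]
STORE 1  -> [4]
DUP      -> [4, 4]
MUL      -> [16]
PUSH 7   -> [16, 7]
POP      -> [16]
STORE 1  -> []
PUSH -1  -> [-1]
PUSH -20 -> [-1, -20]
MUL      -> [20]
PUSH 17  -> [20, 17]
POP      -> [20]
POP      -> []
LOAD 1   -> [16]
PUSH 3   -> [16, 3]
LOAD 1   -> [16, 3, 16]
POP      -> [16, 3]
DIV      -> [5]

16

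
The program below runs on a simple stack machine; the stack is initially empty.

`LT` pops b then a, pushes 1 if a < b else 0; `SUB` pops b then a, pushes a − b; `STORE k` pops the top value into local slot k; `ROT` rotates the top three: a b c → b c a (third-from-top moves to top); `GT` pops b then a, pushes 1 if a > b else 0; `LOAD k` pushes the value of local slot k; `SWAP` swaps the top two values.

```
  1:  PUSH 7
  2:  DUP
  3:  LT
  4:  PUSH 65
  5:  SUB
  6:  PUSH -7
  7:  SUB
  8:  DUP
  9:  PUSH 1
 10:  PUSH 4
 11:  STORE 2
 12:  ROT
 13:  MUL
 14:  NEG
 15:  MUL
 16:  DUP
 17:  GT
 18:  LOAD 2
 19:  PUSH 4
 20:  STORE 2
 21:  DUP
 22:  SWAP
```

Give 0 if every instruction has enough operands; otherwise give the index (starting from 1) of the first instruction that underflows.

PUSH 7   [7]
DUP      [7, 7]
LT       [0]
PUSH 65  [0, 65]
SUB      [-65]
PUSH -7  [-65, -7]
SUB      [-58]
DUP      [-58, -58]
PUSH 1   [-58, -58, 1]
PUSH 4   [-58, -58, 1, 4]
STORE 2  [-58, -58, 1]
ROT      [-58, 1, -58]
MUL      [-58, -58]
NEG      [-58, 58]
MUL      [-3364]
DUP      [-3364, -3364]
GT       [0]
LOAD 2   [0, 4]
PUSH 4   [0, 4, 4]
STORE 2  [0, 4]
DUP      [0, 4, 4]
SWAP     [0, 4, 4]

0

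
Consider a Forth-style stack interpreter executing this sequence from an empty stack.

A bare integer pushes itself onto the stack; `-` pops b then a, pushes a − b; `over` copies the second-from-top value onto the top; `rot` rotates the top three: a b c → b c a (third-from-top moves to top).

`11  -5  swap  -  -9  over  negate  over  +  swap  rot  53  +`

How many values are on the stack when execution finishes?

11     : [11]
-5     : [11, -5]
swap   : [-5, 11]
-      : [-16]
-9     : [-16, -9]
over   : [-16, -9, -16]
negate : [-16, -9, 16]
over   : [-16, -9, 16, -9]
+      : [-16, -9, 7]
swap   : [-16, 7, -9]
rot    : [7, -9, -16]
53     : [7, -9, -16, 53]
+      : [7, -9, 37]

3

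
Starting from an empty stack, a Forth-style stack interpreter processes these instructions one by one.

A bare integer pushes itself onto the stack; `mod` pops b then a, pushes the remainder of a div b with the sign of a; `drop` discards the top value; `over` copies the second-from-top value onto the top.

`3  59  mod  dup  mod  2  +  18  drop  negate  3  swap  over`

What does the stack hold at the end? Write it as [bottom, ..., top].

[3, -2, 3]

3      -> 3
59     -> 3 59
mod    -> 3
dup    -> 3 3
mod    -> 0
2      -> 0 2
+      -> 2
18     -> 2 18
drop   -> 2
negate -> -2
3      -> -2 3
swap   -> 3 -2
over   -> 3 -2 3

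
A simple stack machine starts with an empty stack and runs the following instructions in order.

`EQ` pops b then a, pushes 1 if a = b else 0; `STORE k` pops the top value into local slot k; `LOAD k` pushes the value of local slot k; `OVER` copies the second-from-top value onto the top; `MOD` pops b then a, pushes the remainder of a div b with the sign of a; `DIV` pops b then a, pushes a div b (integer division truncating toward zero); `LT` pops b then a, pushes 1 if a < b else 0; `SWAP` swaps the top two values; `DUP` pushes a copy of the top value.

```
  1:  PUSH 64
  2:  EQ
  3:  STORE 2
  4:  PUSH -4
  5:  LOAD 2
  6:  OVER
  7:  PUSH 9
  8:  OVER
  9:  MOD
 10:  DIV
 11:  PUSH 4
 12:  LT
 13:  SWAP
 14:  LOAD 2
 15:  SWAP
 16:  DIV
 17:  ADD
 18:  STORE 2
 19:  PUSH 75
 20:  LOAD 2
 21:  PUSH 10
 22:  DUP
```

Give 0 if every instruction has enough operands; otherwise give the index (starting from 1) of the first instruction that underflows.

2

PUSH 64  64
EQ  — needs 2 operands, stack has 1 → underflow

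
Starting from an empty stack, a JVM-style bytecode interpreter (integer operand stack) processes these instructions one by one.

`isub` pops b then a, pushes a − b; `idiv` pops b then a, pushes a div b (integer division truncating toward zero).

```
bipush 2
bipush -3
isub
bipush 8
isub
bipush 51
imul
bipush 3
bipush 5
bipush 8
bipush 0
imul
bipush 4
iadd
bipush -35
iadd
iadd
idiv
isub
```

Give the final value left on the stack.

-153

bipush 2   : 2
bipush -3  : 2 -3
isub       : 5
bipush 8   : 5 8
isub       : -3
bipush 51  : -3 51
imul       : -153
bipush 3   : -153 3
bipush 5   : -153 3 5
bipush 8   : -153 3 5 8
bipush 0   : -153 3 5 8 0
imul       : -153 3 5 0
bipush 4   : -153 3 5 0 4
iadd       : -153 3 5 4
bipush -35 : -153 3 5 4 -35
iadd       : -153 3 5 -31
iadd       : -153 3 -26
idiv       : -153 0
isub       : -153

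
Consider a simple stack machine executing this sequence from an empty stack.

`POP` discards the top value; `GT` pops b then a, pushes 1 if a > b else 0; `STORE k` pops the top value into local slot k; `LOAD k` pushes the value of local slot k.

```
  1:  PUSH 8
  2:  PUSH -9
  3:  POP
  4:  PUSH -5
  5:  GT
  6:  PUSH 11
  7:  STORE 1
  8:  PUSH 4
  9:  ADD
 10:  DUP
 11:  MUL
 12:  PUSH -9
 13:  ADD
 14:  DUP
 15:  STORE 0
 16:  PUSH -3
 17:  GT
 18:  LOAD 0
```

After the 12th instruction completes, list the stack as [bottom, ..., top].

[25, -9]

PUSH 8   [8]
PUSH -9  [8, -9]
POP      [8]
PUSH -5  [8, -5]
GT       [1]
PUSH 11  [1, 11]
STORE 1  [1]
PUSH 4   [1, 4]
ADD      [5]
DUP      [5, 5]
MUL      [25]
PUSH -9  [25, -9]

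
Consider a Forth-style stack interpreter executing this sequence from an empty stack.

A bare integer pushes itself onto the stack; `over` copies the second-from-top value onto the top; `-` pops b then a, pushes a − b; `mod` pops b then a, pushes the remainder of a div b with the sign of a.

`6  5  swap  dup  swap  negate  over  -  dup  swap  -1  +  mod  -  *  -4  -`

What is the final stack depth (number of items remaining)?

6       6
5       6 5
swap    5 6
dup     5 6 6
swap    5 6 6
negate  5 6 -6
over    5 6 -6 6
-       5 6 -12
dup     5 6 -12 -12
swap    5 6 -12 -12
-1      5 6 -12 -12 -1
+       5 6 -12 -13
mod     5 6 -12
-       5 18
*       90
-4      90 -4
-       94

1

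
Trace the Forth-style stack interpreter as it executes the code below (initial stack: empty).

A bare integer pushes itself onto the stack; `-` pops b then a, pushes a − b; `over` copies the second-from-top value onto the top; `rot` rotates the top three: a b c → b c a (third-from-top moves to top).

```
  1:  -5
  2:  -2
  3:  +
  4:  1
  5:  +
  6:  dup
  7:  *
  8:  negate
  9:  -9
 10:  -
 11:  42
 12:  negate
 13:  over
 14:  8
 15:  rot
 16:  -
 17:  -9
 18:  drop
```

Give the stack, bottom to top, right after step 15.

-5      -5
-2      -5 -2
+       -7
1       -7 1
+       -6
dup     -6 -6
*       36
negate  -36
-9      -36 -9
-       -27
42      -27 42
negate  -27 -42
over    -27 -42 -27
8       -27 -42 -27 8
rot     -27 -27 8 -42

[-27, -27, 8, -42]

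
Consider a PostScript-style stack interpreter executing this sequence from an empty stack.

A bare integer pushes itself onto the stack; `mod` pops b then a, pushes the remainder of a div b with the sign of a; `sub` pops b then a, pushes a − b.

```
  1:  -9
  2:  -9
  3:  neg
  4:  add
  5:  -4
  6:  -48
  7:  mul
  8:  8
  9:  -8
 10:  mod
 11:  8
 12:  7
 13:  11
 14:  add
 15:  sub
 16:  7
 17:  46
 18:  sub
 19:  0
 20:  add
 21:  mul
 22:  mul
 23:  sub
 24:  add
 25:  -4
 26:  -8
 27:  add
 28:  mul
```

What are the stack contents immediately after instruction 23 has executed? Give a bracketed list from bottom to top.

-9   [-9]
-9   [-9, -9]
neg  [-9, 9]
add  [0]
-4   [0, -4]
-48  [0, -4, -48]
mul  [0, 192]
8    [0, 192, 8]
-8   [0, 192, 8, -8]
mod  [0, 192, 0]
8    [0, 192, 0, 8]
7    [0, 192, 0, 8, 7]
11   [0, 192, 0, 8, 7, 11]
add  [0, 192, 0, 8, 18]
sub  [0, 192, 0, -10]
7    [0, 192, 0, -10, 7]
46   [0, 192, 0, -10, 7, 46]
sub  [0, 192, 0, -10, -39]
0    [0, 192, 0, -10, -39, 0]
add  [0, 192, 0, -10, -39]
mul  [0, 192, 0, 390]
mul  [0, 192, 0]
sub  [0, 192]

[0, 192]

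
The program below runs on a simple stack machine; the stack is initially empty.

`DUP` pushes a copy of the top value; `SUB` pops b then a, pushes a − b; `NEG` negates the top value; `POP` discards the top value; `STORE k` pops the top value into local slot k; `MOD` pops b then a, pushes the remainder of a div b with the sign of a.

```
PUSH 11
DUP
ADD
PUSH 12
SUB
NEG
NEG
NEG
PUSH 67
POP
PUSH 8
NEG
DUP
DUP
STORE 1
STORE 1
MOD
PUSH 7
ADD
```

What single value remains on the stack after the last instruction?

5

PUSH 11  [11]
DUP      [11, 11]
ADD      [22]
PUSH 12  [22, 12]
SUB      [10]
NEG      [-10]
NEG      [10]
NEG      [-10]
PUSH 67  [-10, 67]
POP      [-10]
PUSH 8   [-10, 8]
NEG      [-10, -8]
DUP      [-10, -8, -8]
DUP      [-10, -8, -8, -8]
STORE 1  [-10, -8, -8]
STORE 1  [-10, -8]
MOD      [-2]
PUSH 7   [-2, 7]
ADD      [5]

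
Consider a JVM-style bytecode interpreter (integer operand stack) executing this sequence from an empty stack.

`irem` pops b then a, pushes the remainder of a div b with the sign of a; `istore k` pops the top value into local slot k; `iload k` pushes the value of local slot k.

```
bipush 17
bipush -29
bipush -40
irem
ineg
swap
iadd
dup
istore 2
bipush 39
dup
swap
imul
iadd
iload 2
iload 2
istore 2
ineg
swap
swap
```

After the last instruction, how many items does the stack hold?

2

bipush 17  -> 17
bipush -29 -> 17 -29
bipush -40 -> 17 -29 -40
irem       -> 17 -29
ineg       -> 17 29
swap       -> 29 17
iadd       -> 46
dup        -> 46 46
istore 2   -> 46
bipush 39  -> 46 39
dup        -> 46 39 39
swap       -> 46 39 39
imul       -> 46 1521
iadd       -> 1567
iload 2    -> 1567 46
iload 2    -> 1567 46 46
istore 2   -> 1567 46
ineg       -> 1567 -46
swap       -> -46 1567
swap       -> 1567 -46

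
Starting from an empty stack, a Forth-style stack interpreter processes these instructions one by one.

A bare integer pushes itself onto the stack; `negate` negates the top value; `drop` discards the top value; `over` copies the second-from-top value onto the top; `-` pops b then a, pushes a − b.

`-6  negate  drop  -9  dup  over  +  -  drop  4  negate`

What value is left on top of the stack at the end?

-6     → [-6]
negate → [6]
drop   → []
-9     → [-9]
dup    → [-9, -9]
over   → [-9, -9, -9]
+      → [-9, -18]
-      → [9]
drop   → []
4      → [4]
negate → [-4]

-4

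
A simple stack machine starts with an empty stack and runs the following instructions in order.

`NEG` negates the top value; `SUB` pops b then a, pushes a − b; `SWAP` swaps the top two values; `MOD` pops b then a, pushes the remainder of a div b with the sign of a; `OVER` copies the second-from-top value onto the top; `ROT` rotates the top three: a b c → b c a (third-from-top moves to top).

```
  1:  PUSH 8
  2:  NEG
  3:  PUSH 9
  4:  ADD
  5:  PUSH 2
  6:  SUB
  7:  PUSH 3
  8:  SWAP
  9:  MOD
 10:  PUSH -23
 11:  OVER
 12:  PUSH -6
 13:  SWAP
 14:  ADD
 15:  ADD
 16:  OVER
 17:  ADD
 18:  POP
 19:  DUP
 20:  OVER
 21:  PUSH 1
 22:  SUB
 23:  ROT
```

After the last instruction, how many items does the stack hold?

PUSH 8   : [8]
NEG      : [-8]
PUSH 9   : [-8, 9]
ADD      : [1]
PUSH 2   : [1, 2]
SUB      : [-1]
PUSH 3   : [-1, 3]
SWAP     : [3, -1]
MOD      : [0]
PUSH -23 : [0, -23]
OVER     : [0, -23, 0]
PUSH -6  : [0, -23, 0, -6]
SWAP     : [0, -23, -6, 0]
ADD      : [0, -23, -6]
ADD      : [0, -29]
OVER     : [0, -29, 0]
ADD      : [0, -29]
POP      : [0]
DUP      : [0, 0]
OVER     : [0, 0, 0]
PUSH 1   : [0, 0, 0, 1]
SUB      : [0, 0, -1]
ROT      : [0, -1, 0]

3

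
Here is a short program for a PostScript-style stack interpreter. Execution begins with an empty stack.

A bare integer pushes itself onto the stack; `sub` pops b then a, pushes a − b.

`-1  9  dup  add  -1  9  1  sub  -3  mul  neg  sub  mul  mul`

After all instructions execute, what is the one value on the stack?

450

-1  → [-1]
9   → [-1, 9]
dup → [-1, 9, 9]
add → [-1, 18]
-1  → [-1, 18, -1]
9   → [-1, 18, -1, 9]
1   → [-1, 18, -1, 9, 1]
sub → [-1, 18, -1, 8]
-3  → [-1, 18, -1, 8, -3]
mul → [-1, 18, -1, -24]
neg → [-1, 18, -1, 24]
sub → [-1, 18, -25]
mul → [-1, -450]
mul → [450]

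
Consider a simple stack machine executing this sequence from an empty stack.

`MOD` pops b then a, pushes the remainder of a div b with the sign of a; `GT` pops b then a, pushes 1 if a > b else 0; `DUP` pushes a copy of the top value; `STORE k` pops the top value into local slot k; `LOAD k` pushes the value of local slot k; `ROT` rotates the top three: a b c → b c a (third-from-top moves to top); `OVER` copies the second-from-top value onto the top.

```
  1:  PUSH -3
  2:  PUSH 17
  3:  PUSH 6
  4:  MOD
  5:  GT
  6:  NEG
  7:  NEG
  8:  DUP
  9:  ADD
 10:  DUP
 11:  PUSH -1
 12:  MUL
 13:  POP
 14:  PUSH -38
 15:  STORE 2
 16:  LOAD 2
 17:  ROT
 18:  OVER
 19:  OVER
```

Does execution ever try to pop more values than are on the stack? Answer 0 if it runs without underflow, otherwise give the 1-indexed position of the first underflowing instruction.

17

PUSH -3   [-3]
PUSH 17   [-3, 17]
PUSH 6    [-3, 17, 6]
MOD       [-3, 5]
GT        [0]
NEG       [0]
NEG       [0]
DUP       [0, 0]
ADD       [0]
DUP       [0, 0]
PUSH -1   [0, 0, -1]
MUL       [0, 0]
POP       [0]
PUSH -38  [0, -38]
STORE 2   [0]
LOAD 2    [0, -38]
ROT  — needs 3 operands, stack has 2 → underflow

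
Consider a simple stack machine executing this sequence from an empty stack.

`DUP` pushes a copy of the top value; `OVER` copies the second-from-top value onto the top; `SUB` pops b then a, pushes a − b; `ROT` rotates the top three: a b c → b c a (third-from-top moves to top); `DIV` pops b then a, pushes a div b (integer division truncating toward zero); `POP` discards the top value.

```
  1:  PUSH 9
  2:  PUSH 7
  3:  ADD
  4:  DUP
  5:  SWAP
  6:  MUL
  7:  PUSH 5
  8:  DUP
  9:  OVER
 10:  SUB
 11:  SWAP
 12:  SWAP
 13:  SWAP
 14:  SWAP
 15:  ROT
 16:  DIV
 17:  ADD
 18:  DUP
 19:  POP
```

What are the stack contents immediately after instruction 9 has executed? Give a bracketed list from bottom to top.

PUSH 9  [9]
PUSH 7  [9, 7]
ADD     [16]
DUP     [16, 16]
SWAP    [16, 16]
MUL     [256]
PUSH 5  [256, 5]
DUP     [256, 5, 5]
OVER    [256, 5, 5, 5]

[256, 5, 5, 5]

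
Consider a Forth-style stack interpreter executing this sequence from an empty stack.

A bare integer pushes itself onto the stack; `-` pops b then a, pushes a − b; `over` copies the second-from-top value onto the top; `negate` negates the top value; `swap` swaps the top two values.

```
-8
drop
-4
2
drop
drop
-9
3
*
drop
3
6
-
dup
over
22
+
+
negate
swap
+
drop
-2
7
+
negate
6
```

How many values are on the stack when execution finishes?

-8     -> [-8]
drop   -> []
-4     -> [-4]
2      -> [-4, 2]
drop   -> [-4]
drop   -> []
-9     -> [-9]
3      -> [-9, 3]
*      -> [-27]
drop   -> []
3      -> [3]
6      -> [3, 6]
-      -> [-3]
dup    -> [-3, -3]
over   -> [-3, -3, -3]
22     -> [-3, -3, -3, 22]
+      -> [-3, -3, 19]
+      -> [-3, 16]
negate -> [-3, -16]
swap   -> [-16, -3]
+      -> [-19]
drop   -> []
-2     -> [-2]
7      -> [-2, 7]
+      -> [5]
negate -> [-5]
6      -> [-5, 6]

2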